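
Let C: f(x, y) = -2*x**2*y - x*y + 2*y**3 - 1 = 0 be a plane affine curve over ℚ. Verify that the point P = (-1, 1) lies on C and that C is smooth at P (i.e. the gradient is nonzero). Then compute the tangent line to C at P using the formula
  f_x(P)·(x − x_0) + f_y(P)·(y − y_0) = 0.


Tangent line at P: 3*x + 5*y - 2 = 0.

Step 1: f(-1, 1) = 0, so P lies on C.
Step 2: partial derivatives
  f_x(x, y) = -4*x*y - y, f_y(x, y) = -2*x**2 - x + 6*y**2.
  f_x(P) = 3, f_y(P) = 5 (gradient nonzero, so P is smooth).
Step 3: tangent line at P: 3·(x − -1) + 5·(y − 1) = 0.
Expanding: 3*x + 5*y - 2 = 0.


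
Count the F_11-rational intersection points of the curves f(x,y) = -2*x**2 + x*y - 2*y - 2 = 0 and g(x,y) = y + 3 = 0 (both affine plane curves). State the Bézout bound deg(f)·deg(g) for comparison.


Common zeros: ∅; count = 0; Bézout bound = 2.

deg(f) = 2, deg(g) = 1, so Bézout bound = 2.
Scan x ∈ F_11. For each x, list the y ∈ F_11 with f(x, y) ≡ 0 and those with g(x, y) ≡ 0 (mod 11); the common zeros in that column are the intersection.
  x = 0: f ≡ 0 at y ∈ {10}; g ≡ 0 at y ∈ {8}; common: ∅.
  x = 1: f ≡ 0 at y ∈ {7}; g ≡ 0 at y ∈ {8}; common: ∅.
  x = 2: f ≡ 0 at y ∈ ∅; g ≡ 0 at y ∈ {8}; common: ∅.
  x = 3: f ≡ 0 at y ∈ {9}; g ≡ 0 at y ∈ {8}; common: ∅.
  x = 4: f ≡ 0 at y ∈ {6}; g ≡ 0 at y ∈ {8}; common: ∅.
  x = 5: f ≡ 0 at y ∈ {10}; g ≡ 0 at y ∈ {8}; common: ∅.
  x = 6: f ≡ 0 at y ∈ {2}; g ≡ 0 at y ∈ {8}; common: ∅.
  x = 7: f ≡ 0 at y ∈ {9}; g ≡ 0 at y ∈ {8}; common: ∅.
  x = 8: f ≡ 0 at y ∈ {7}; g ≡ 0 at y ∈ {8}; common: ∅.
  x = 9: f ≡ 0 at y ∈ {3}; g ≡ 0 at y ∈ {8}; common: ∅.
  x = 10: f ≡ 0 at y ∈ {6}; g ≡ 0 at y ∈ {8}; common: ∅.
Collecting: common zeros = ∅, so the count is 0.
Comparison with the Bézout bound: 0 ≤ 2 = deg(f)·deg(g), as expected for curves with no common component (the affine F_11-count falls short of the bound because intersections may lie at infinity, over extension fields, or carry multiplicity).


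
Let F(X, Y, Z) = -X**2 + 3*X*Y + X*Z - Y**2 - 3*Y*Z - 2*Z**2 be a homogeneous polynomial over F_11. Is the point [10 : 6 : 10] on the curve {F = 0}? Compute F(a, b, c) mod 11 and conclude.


F(10,6,10) ≡ 6 (mod 11); P is NOT on the curve.

Evaluate F(10, 6, 10) term-by-term (mod 11).
  -X**2 ↦ -1·100·1·1 = -100
  3*X*Y ↦ 3·10·6·1 = 180
  X*Z ↦ 1·10·1·10 = 100
  -Y**2 ↦ -1·1·36·1 = -36
  -3*Y*Z ↦ -3·1·6·10 = -180
  -2*Z**2 ↦ -2·1·1·100 = -200
Sum: F(10, 6, 10) = (-100) + (180) + (100) + (-36) + (-180) + (-200) = -236.
Reducing mod 11: -236 ≡ 6 (mod 11).
Since F(a, b, c) ≡ 6 ≠ 0 (mod 11), P does NOT lie on the curve.


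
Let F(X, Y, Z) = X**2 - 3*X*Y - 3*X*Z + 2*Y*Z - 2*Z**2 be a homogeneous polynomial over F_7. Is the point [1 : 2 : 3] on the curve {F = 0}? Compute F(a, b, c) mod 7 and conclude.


F(1,2,3) ≡ 1 (mod 7); P is NOT on the curve.

Evaluate F(1, 2, 3) term-by-term (mod 7).
  X**2 ↦ 1·1·1·1 = 1
  -3*X*Y ↦ -3·1·2·1 = -6
  -3*X*Z ↦ -3·1·1·3 = -9
  2*Y*Z ↦ 2·1·2·3 = 12
  -2*Z**2 ↦ -2·1·1·9 = -18
Sum: F(1, 2, 3) = (1) + (-6) + (-9) + (12) + (-18) = -20.
Reducing mod 7: -20 ≡ 1 (mod 7).
Since F(a, b, c) ≡ 1 ≠ 0 (mod 7), P does NOT lie on the curve.


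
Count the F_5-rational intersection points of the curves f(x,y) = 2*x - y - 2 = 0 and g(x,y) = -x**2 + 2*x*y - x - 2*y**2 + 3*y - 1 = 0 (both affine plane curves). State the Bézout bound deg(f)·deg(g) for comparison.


Common zeros: {(0, 3)}; count = 1; Bézout bound = 2.

deg(f) = 1, deg(g) = 2, so Bézout bound = 2.
Scan x ∈ F_5. For each x, list the y ∈ F_5 with f(x, y) ≡ 0 and those with g(x, y) ≡ 0 (mod 5); the common zeros in that column are the intersection.
  x = 0: f ≡ 0 at y ∈ {3}; g ≡ 0 at y ∈ {1, 3}; common: {3}.
  x = 1: f ≡ 0 at y ∈ {0}; g ≡ 0 at y ∈ {1, 4}; common: ∅.
  x = 2: f ≡ 0 at y ∈ {2}; g ≡ 0 at y ∈ ∅; common: ∅.
  x = 3: f ≡ 0 at y ∈ {4}; g ≡ 0 at y ∈ ∅; common: ∅.
  x = 4: f ≡ 0 at y ∈ {1}; g ≡ 0 at y ∈ ∅; common: ∅.
Collecting: common zeros = {(0, 3)}, so the count is 1.
Comparison with the Bézout bound: 1 ≤ 2 = deg(f)·deg(g), as expected for curves with no common component (the affine F_5-count falls short of the bound because intersections may lie at infinity, over extension fields, or carry multiplicity).


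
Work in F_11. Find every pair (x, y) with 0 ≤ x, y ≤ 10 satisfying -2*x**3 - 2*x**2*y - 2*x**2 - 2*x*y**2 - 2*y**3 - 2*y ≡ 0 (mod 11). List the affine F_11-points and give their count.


Affine F_11-points: {(0, 0), (1, 3), (1, 8), (1, 10), (2, 6), (3, 5), (4, 10), (5, 9), (6, 10), (7, 2), (9, 1), (10, 0), (10, 5), (10, 7)}; count = 14.

For each of the 121 pairs (x, y) ∈ F_11², evaluate f(x, y) mod 11. Record the zeros.
  x = 0: [0↦0, 1↦7, 2↦2, 3↦6, 4↦7, 5↦4, 6↦7, 7↦4, 8↦5, 9↦9, 10↦4]  zeros at y ∈ {0}
  x = 1: [0↦7, 1↦10, 2↦8, 3↦0, 4↦7, 5↦6, 6↦7, 7↦9, 8↦0, 9↦1, 10↦0]  zeros at y ∈ {3, 8, 10}
  x = 2: [0↦9, 1↦4, 2↦1, 3↦10, 4↦8, 5↦5, 6↦0, 7↦3, 8↦2, 9↦7, 10↦6]  zeros at y ∈ {6}
  x = 3: [0↦5, 1↦10, 2↦2, 3↦2, 4↦9, 5↦0, 6↦7, 7↦7, 8↦10, 9↦4, 10↦10]  zeros at y ∈ {5}
  x = 4: [0↦5, 1↦5, 2↦10, 3↦8, 4↦9, 5↦1, 6↦5, 7↦9, 8↦1, 9↦2, 10↦0]  zeros at y ∈ {10}
  x = 5: [0↦8, 1↦10, 2↦2, 3↦5, 4↦7, 5↦7, 6↦4, 7↦8, 8↦7, 9↦0, 10↦8]  zeros at y ∈ {9}
  x = 6: [0↦2, 1↦2, 2↦10, 3↦3, 4↦2, 5↦6, 6↦3, 7↦3, 8↦5, 9↦8, 10↦0]  zeros at y ∈ {10}
  x = 7: [0↦8, 1↦2, 2↦0, 3↦1, 4↦4, 5↦8, 6↦1, 7↦4, 8↦5, 9↦3, 10↦8]  zeros at y ∈ {2}
  x = 8: [0↦3, 1↦9, 2↦4, 3↦9, 4↦1, 5↦1, 6↦8, 7↦10, 8↦6, 9↦6, 10↦9]  zeros at y ∈ ∅
  x = 9: [0↦8, 1↦0, 2↦10, 3↦4, 4↦3, 5↦6, 6↦1, 7↦9, 8↦7, 9↦5, 10↦2]  zeros at y ∈ {1}
  x = 10: [0↦0, 1↦7, 2↦6, 3↦7, 4↦9, 5↦0, 6↦1, 7↦0, 8↦7, 9↦10, 10↦8]  zeros at y ∈ {0, 5, 7}
Collecting zeros: affine points = {(0, 0), (1, 3), (1, 8), (1, 10), (2, 6), (3, 5), (4, 10), (5, 9), (6, 10), (7, 2), (9, 1), (10, 0), (10, 5), (10, 7)}.
Total count |C(F_11)_aff| = 14.


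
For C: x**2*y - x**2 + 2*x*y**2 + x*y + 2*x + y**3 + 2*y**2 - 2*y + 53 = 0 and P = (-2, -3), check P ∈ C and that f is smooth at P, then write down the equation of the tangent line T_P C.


Tangent line at P: 33*x + 39*y + 183 = 0.

Step 1: f(-2, -3) = 0, so P lies on C.
Step 2: partial derivatives
  f_x(x, y) = 2*x*y - 2*x + 2*y**2 + y + 2, f_y(x, y) = x**2 + 4*x*y + x + 3*y**2 + 4*y - 2.
  f_x(P) = 33, f_y(P) = 39 (gradient nonzero, so P is smooth).
Step 3: tangent line at P: 33·(x − -2) + 39·(y − -3) = 0.
Expanding: 33*x + 39*y + 183 = 0.


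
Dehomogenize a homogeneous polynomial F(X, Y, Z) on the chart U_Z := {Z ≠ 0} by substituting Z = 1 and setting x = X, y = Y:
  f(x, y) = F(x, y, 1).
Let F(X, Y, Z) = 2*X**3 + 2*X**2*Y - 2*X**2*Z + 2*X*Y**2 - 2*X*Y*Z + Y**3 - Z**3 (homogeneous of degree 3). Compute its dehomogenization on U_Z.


f(x, y) = 2*x**3 + 2*x**2*y - 2*x**2 + 2*x*y**2 - 2*x*y + y**3 - 1

On U_Z we set Z = 1. Each monomial c·X^i·Y^j·Z^k in F becomes c·x^i·y^j·1^k = c·x^i·y^j.
Substituting Z = 1: F(X, Y, 1) = 2*x**3 + 2*x**2*y - 2*x**2 + 2*x*y**2 - 2*x*y + y**3 - 1.
Note: deg(f) ≤ deg(F) = 3; strict inequality happens when F is divisible by Z (lost terms).


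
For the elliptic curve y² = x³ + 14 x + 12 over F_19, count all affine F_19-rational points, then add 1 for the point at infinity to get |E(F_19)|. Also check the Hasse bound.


Affine points = {(3, 9), (3, 10), (5, 6), (5, 13), (7, 4), (7, 15), (8, 3), (8, 16), (13, 4), (13, 15), (14, 8), (14, 11), (15, 5), (15, 14), (16, 0), (18, 4), (18, 15)}; affine count = 17; |E(F_19)| = 18.

Discriminant check: Δ ∝ 4a³ + 27b² = 4·14³ + 27·12² = 4·2744 + 27·144 ≡ 6 (mod 19). Nonzero ⇒ E is nonsingular.
For each x ∈ F_19, compute rhs = x³ + 14·x + 12 mod 19, then count y ∈ F_19 with y² ≡ rhs.
  x = 0: rhs = 12, matching y values: none (0 points).
  x = 1: rhs = 8, matching y values: none (0 points).
  x = 2: rhs = 10, matching y values: none (0 points).
  x = 3: rhs = 5, matching y values: 9, 10 (2 points).
  x = 4: rhs = 18, matching y values: none (0 points).
  x = 5: rhs = 17, matching y values: 6, 13 (2 points).
  x = 6: rhs = 8, matching y values: none (0 points).
  x = 7: rhs = 16, matching y values: 4, 15 (2 points).
  x = 8: rhs = 9, matching y values: 3, 16 (2 points).
  x = 9: rhs = 12, matching y values: none (0 points).
  x = 10: rhs = 12, matching y values: none (0 points).
  x = 11: rhs = 15, matching y values: none (0 points).
  x = 12: rhs = 8, matching y values: none (0 points).
  x = 13: rhs = 16, matching y values: 4, 15 (2 points).
  x = 14: rhs = 7, matching y values: 8, 11 (2 points).
  x = 15: rhs = 6, matching y values: 5, 14 (2 points).
  x = 16: rhs = 0, matching y values: 0 (1 points).
  x = 17: rhs = 14, matching y values: none (0 points).
  x = 18: rhs = 16, matching y values: 4, 15 (2 points).
Total affine count: 17.
Full point count |E(F_19)| = 17 + 1 = 18.
Hasse bound: |18 − (19+1)| = |-2| = 2 ≤ 2√19 ≈ 8.7178 ✓.


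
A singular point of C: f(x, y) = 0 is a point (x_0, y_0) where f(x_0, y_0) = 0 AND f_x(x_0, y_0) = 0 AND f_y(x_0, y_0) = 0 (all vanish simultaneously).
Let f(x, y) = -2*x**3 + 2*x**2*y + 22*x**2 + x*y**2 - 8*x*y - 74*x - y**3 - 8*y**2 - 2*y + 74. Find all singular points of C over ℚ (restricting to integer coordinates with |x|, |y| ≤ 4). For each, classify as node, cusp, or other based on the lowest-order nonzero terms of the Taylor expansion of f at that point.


Singular points: {(3, -2)}; classification: cusp.

Compute partial derivatives:
  f_x = -6*x**2 + 4*x*y + 44*x + y**2 - 8*y - 74.
  f_y = 2*x**2 + 2*x*y - 8*x - 3*y**2 - 16*y - 2.
Scan x_0 ∈ {−4, ..., 4}. For each x_0, f_y(x_0, y) is a polynomial in y; find its integer roots y ∈ {−4, ..., 4}, then test f_x and f at those candidates.
  x = -4: f_y(-4, y) = -3*y**2 - 24*y + 62; no integer root y with |y| ≤ 4.
  x = -3: f_y(-3, y) = -3*y**2 - 22*y + 40; no integer root y with |y| ≤ 4.
  x = -2: f_y(-2, y) = -3*y**2 - 20*y + 22; no integer root y with |y| ≤ 4.
  x = -1: f_y(-1, y) = -3*y**2 - 18*y + 8; no integer root y with |y| ≤ 4.
  x = 0: f_y(0, y) = -3*y**2 - 16*y - 2; no integer root y with |y| ≤ 4.
  x = 1: f_y(1, y) = -3*y**2 - 14*y - 8; vanishes at y ∈ {-4}. (1, -4): f_x = -4 ≠ 0.
  x = 2: f_y(2, y) = -3*y**2 - 12*y - 10; no integer root y with |y| ≤ 4.
  x = 3: f_y(3, y) = -3*y**2 - 10*y - 8; vanishes at y ∈ {-2}. (3, -2): f_x = 0, f = 0 — SINGULAR.
  x = 4: f_y(4, y) = -3*y**2 - 8*y - 2; no integer root y with |y| ≤ 4.
Only singular point on the grid: (3, -2).
Classify: substitute x = 3 + u, y = -2 + v and expand: f = -2*u**3 + 2*u**2*v + u*v**2 - v**3 + v**2.
No constant or linear terms (consistent with a singular point). Quadratic part: v**2. Cubic part: -2*u**3 + 2*u**2*v + u*v**2 - v**3.
The quadratic part v**2 is a perfect square, so there is a single (double) tangent line v = 0, i.e. y = -2. Restricting the cubic part to that line (v = 0) leaves -2*u**3 ≠ 0, so f is not divisible by v and the branch is v² ≈ 2*u**3 to lowest order — this is a cusp.
Classification: cusp.


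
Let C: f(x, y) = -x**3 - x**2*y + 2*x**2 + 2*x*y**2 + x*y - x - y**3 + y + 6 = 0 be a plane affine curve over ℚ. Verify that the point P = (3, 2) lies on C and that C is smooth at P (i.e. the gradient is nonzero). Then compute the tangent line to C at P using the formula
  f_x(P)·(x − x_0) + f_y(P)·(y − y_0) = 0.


Tangent line at P: -18*x + 7*y + 40 = 0.

Step 1: f(3, 2) = 0, so P lies on C.
Step 2: partial derivatives
  f_x(x, y) = -3*x**2 - 2*x*y + 4*x + 2*y**2 + y - 1, f_y(x, y) = -x**2 + 4*x*y + x - 3*y**2 + 1.
  f_x(P) = -18, f_y(P) = 7 (gradient nonzero, so P is smooth).
Step 3: tangent line at P: -18·(x − 3) + 7·(y − 2) = 0.
Expanding: -18*x + 7*y + 40 = 0.


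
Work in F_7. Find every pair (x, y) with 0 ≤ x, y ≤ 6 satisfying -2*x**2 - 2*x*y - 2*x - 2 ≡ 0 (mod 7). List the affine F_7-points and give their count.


Affine F_7-points: {(1, 4), (2, 0), (3, 5), (4, 0), (5, 5), (6, 1)}; count = 6.

For each of the 49 pairs (x, y) ∈ F_7², evaluate f(x, y) mod 7. Record the zeros.
  x = 0: [0↦5, 1↦5, 2↦5, 3↦5, 4↦5, 5↦5, 6↦5]  zeros at y ∈ ∅
  x = 1: [0↦1, 1↦6, 2↦4, 3↦2, 4↦0, 5↦5, 6↦3]  zeros at y ∈ {4}
  x = 2: [0↦0, 1↦3, 2↦6, 3↦2, 4↦5, 5↦1, 6↦4]  zeros at y ∈ {0}
  x = 3: [0↦2, 1↦3, 2↦4, 3↦5, 4↦6, 5↦0, 6↦1]  zeros at y ∈ {5}
  x = 4: [0↦0, 1↦6, 2↦5, 3↦4, 4↦3, 5↦2, 6↦1]  zeros at y ∈ {0}
  x = 5: [0↦1, 1↦5, 2↦2, 3↦6, 4↦3, 5↦0, 6↦4]  zeros at y ∈ {5}
  x = 6: [0↦5, 1↦0, 2↦2, 3↦4, 4↦6, 5↦1, 6↦3]  zeros at y ∈ {1}
Collecting zeros: affine points = {(1, 4), (2, 0), (3, 5), (4, 0), (5, 5), (6, 1)}.
Total count |C(F_7)_aff| = 6.


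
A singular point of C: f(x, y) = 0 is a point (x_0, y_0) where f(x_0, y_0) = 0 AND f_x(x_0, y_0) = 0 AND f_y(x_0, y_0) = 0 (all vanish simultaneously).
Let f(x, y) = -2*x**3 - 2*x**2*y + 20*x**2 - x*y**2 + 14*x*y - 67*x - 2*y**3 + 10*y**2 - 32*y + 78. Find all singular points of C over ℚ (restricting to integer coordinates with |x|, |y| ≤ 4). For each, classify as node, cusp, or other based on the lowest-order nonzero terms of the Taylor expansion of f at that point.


Singular points: {(3, 1)}; classification: cusp.

Compute partial derivatives:
  f_x = -6*x**2 - 4*x*y + 40*x - y**2 + 14*y - 67.
  f_y = -2*x**2 - 2*x*y + 14*x - 6*y**2 + 20*y - 32.
Scan x_0 ∈ {−4, ..., 4}. For each x_0, f_y(x_0, y) is a polynomial in y; find its integer roots y ∈ {−4, ..., 4}, then test f_x and f at those candidates.
  x = -4: f_y(-4, y) = -6*y**2 + 28*y - 120; no integer root y with |y| ≤ 4.
  x = -3: f_y(-3, y) = -6*y**2 + 26*y - 92; no integer root y with |y| ≤ 4.
  x = -2: f_y(-2, y) = -6*y**2 + 24*y - 68; no integer root y with |y| ≤ 4.
  x = -1: f_y(-1, y) = -6*y**2 + 22*y - 48; no integer root y with |y| ≤ 4.
  x = 0: f_y(0, y) = -6*y**2 + 20*y - 32; no integer root y with |y| ≤ 4.
  x = 1: f_y(1, y) = -6*y**2 + 18*y - 20; no integer root y with |y| ≤ 4.
  x = 2: f_y(2, y) = -6*y**2 + 16*y - 12; no integer root y with |y| ≤ 4.
  x = 3: f_y(3, y) = -6*y**2 + 14*y - 8; vanishes at y ∈ {1}. (3, 1): f_x = 0, f = 0 — SINGULAR.
  x = 4: f_y(4, y) = -6*y**2 + 12*y - 8; no integer root y with |y| ≤ 4.
Only singular point on the grid: (3, 1).
Classify: substitute x = 3 + u, y = 1 + v and expand: f = -2*u**3 - 2*u**2*v - u*v**2 - 2*v**3 + v**2.
No constant or linear terms (consistent with a singular point). Quadratic part: v**2. Cubic part: -2*u**3 - 2*u**2*v - u*v**2 - 2*v**3.
The quadratic part v**2 is a perfect square, so there is a single (double) tangent line v = 0, i.e. y = 1. Restricting the cubic part to that line (v = 0) leaves -2*u**3 ≠ 0, so f is not divisible by v and the branch is v² ≈ 2*u**3 to lowest order — this is a cusp.
Classification: cusp.


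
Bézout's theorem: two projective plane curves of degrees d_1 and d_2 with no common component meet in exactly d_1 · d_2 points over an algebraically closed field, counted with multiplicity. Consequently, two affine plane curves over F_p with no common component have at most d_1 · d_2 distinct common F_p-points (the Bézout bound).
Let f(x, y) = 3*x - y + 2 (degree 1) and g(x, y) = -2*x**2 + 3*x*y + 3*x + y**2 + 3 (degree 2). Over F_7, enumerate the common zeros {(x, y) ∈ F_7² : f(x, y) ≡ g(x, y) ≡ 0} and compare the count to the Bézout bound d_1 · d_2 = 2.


Common zeros: {(0, 2)}; count = 1; Bézout bound = 2.

deg(f) = 1, deg(g) = 2, so Bézout bound = 2.
Scan x ∈ F_7. For each x, list the y ∈ F_7 with f(x, y) ≡ 0 and those with g(x, y) ≡ 0 (mod 7); the common zeros in that column are the intersection.
  x = 0: f ≡ 0 at y ∈ {2}; g ≡ 0 at y ∈ {2, 5}; common: {2}.
  x = 1: f ≡ 0 at y ∈ {5}; g ≡ 0 at y ∈ {2}; common: ∅.
  x = 2: f ≡ 0 at y ∈ {1}; g ≡ 0 at y ∈ {3, 5}; common: ∅.
  x = 3: f ≡ 0 at y ∈ {4}; g ≡ 0 at y ∈ {6}; common: ∅.
  x = 4: f ≡ 0 at y ∈ {0}; g ≡ 0 at y ∈ {3, 6}; common: ∅.
  x = 5: f ≡ 0 at y ∈ {3}; g ≡ 0 at y ∈ ∅; common: ∅.
  x = 6: f ≡ 0 at y ∈ {6}; g ≡ 0 at y ∈ ∅; common: ∅.
Collecting: common zeros = {(0, 2)}, so the count is 1.
Comparison with the Bézout bound: 1 ≤ 2 = deg(f)·deg(g), as expected for curves with no common component (the affine F_7-count falls short of the bound because intersections may lie at infinity, over extension fields, or carry multiplicity).


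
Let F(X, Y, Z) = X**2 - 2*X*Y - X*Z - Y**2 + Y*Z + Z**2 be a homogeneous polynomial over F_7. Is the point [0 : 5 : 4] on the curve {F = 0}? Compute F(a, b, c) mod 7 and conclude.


F(0,5,4) ≡ 4 (mod 7); P is NOT on the curve.

Evaluate F(0, 5, 4) term-by-term (mod 7).
  X**2 ↦ 1·0·1·1 = 0
  -2*X*Y ↦ -2·0·5·1 = 0
  -X*Z ↦ -1·0·1·4 = 0
  -Y**2 ↦ -1·1·25·1 = -25
  Y*Z ↦ 1·1·5·4 = 20
  Z**2 ↦ 1·1·1·16 = 16
Sum: F(0, 5, 4) = (0) + (0) + (0) + (-25) + (20) + (16) = 11.
Reducing mod 7: 11 ≡ 4 (mod 7).
Since F(a, b, c) ≡ 4 ≠ 0 (mod 7), P does NOT lie on the curve.


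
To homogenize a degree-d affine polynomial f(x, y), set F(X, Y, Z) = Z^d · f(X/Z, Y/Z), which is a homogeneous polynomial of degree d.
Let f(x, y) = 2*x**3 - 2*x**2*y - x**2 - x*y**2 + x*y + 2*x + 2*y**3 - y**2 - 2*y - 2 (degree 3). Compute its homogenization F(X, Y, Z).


F(X, Y, Z) = 2*X**3 - 2*X**2*Y - X**2*Z - X*Y**2 + X*Y*Z + 2*X*Z**2 + 2*Y**3 - Y**2*Z - 2*Y*Z**2 - 2*Z**3

deg(f) = 3.
Substitute x = X/Z, y = Y/Z into f, then multiply by Z^3.
  monomial 2·x^3·y^0 ↦ 2·X^3·Y^0·Z^0.
  monomial -2·x^2·y^1 ↦ -2·X^2·Y^1·Z^0.
  monomial -1·x^2·y^0 ↦ -1·X^2·Y^0·Z^1.
  monomial -1·x^1·y^2 ↦ -1·X^1·Y^2·Z^0.
  monomial 1·x^1·y^1 ↦ 1·X^1·Y^1·Z^1.
  monomial 2·x^1·y^0 ↦ 2·X^1·Y^0·Z^2.
  monomial 2·x^0·y^3 ↦ 2·X^0·Y^3·Z^0.
  monomial -1·x^0·y^2 ↦ -1·X^0·Y^2·Z^1.
  monomial -2·x^0·y^1 ↦ -2·X^0·Y^1·Z^2.
  monomial -2·x^0·y^0 ↦ -2·X^0·Y^0·Z^3.
Collecting: F(X, Y, Z) = 2*X**3 - 2*X**2*Y - X**2*Z - X*Y**2 + X*Y*Z + 2*X*Z**2 + 2*Y**3 - Y**2*Z - 2*Y*Z**2 - 2*Z**3.


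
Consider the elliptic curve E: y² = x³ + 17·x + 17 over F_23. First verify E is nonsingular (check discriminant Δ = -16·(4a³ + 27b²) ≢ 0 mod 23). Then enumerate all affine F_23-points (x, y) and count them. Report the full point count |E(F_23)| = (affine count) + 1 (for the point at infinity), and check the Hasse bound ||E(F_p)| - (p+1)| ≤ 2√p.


Affine points = {(1, 9), (1, 14), (2, 6), (2, 17), (3, 7), (3, 16), (6, 6), (6, 17), (9, 5), (9, 18), (14, 3), (14, 20), (15, 6), (15, 17), (19, 0), (20, 10), (20, 13)}; affine count = 17; |E(F_23)| = 18.

Discriminant check: Δ ∝ 4a³ + 27b² = 4·17³ + 27·17² = 4·4913 + 27·289 ≡ 16 (mod 23). Nonzero ⇒ E is nonsingular.
For each x ∈ F_23, compute rhs = x³ + 17·x + 17 mod 23, then count y ∈ F_23 with y² ≡ rhs.
  x = 0: rhs = 17, matching y values: none (0 points).
  x = 1: rhs = 12, matching y values: 9, 14 (2 points).
  x = 2: rhs = 13, matching y values: 6, 17 (2 points).
  x = 3: rhs = 3, matching y values: 7, 16 (2 points).
  x = 4: rhs = 11, matching y values: none (0 points).
  x = 5: rhs = 20, matching y values: none (0 points).
  x = 6: rhs = 13, matching y values: 6, 17 (2 points).
  x = 7: rhs = 19, matching y values: none (0 points).
  x = 8: rhs = 21, matching y values: none (0 points).
  x = 9: rhs = 2, matching y values: 5, 18 (2 points).
  x = 10: rhs = 14, matching y values: none (0 points).
  x = 11: rhs = 17, matching y values: none (0 points).
  x = 12: rhs = 17, matching y values: none (0 points).
  x = 13: rhs = 20, matching y values: none (0 points).
  x = 14: rhs = 9, matching y values: 3, 20 (2 points).
  x = 15: rhs = 13, matching y values: 6, 17 (2 points).
  x = 16: rhs = 15, matching y values: none (0 points).
  x = 17: rhs = 21, matching y values: none (0 points).
  x = 18: rhs = 14, matching y values: none (0 points).
  x = 19: rhs = 0, matching y values: 0 (1 points).
  x = 20: rhs = 8, matching y values: 10, 13 (2 points).
  x = 21: rhs = 21, matching y values: none (0 points).
  x = 22: rhs = 22, matching y values: none (0 points).
Total affine count: 17.
Full point count |E(F_23)| = 17 + 1 = 18.
Hasse bound: |18 − (23+1)| = |-6| = 6 ≤ 2√23 ≈ 9.5917 ✓.


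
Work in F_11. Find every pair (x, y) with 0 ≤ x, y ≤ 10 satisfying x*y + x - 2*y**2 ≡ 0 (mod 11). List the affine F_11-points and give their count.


Affine F_11-points: {(0, 0), (1, 1), (1, 5), (2, 4), (2, 8), (3, 9), (4, 6), (4, 7), (10, 2), (10, 3)}; count = 10.

For each of the 121 pairs (x, y) ∈ F_11², evaluate f(x, y) mod 11. Record the zeros.
  x = 0: [0↦0, 1↦9, 2↦3, 3↦4, 4↦1, 5↦5, 6↦5, 7↦1, 8↦4, 9↦3, 10↦9]  zeros at y ∈ {0}
  x = 1: [0↦1, 1↦0, 2↦6, 3↦8, 4↦6, 5↦0, 6↦1, 7↦9, 8↦2, 9↦2, 10↦9]  zeros at y ∈ {1, 5}
  x = 2: [0↦2, 1↦2, 2↦9, 3↦1, 4↦0, 5↦6, 6↦8, 7↦6, 8↦0, 9↦1, 10↦9]  zeros at y ∈ {4, 8}
  x = 3: [0↦3, 1↦4, 2↦1, 3↦5, 4↦5, 5↦1, 6↦4, 7↦3, 8↦9, 9↦0, 10↦9]  zeros at y ∈ {9}
  x = 4: [0↦4, 1↦6, 2↦4, 3↦9, 4↦10, 5↦7, 6↦0, 7↦0, 8↦7, 9↦10, 10↦9]  zeros at y ∈ {6, 7}
  x = 5: [0↦5, 1↦8, 2↦7, 3↦2, 4↦4, 5↦2, 6↦7, 7↦8, 8↦5, 9↦9, 10↦9]  zeros at y ∈ ∅
  x = 6: [0↦6, 1↦10, 2↦10, 3↦6, 4↦9, 5↦8, 6↦3, 7↦5, 8↦3, 9↦8, 10↦9]  zeros at y ∈ ∅
  x = 7: [0↦7, 1↦1, 2↦2, 3↦10, 4↦3, 5↦3, 6↦10, 7↦2, 8↦1, 9↦7, 10↦9]  zeros at y ∈ ∅
  x = 8: [0↦8, 1↦3, 2↦5, 3↦3, 4↦8, 5↦9, 6↦6, 7↦10, 8↦10, 9↦6, 10↦9]  zeros at y ∈ ∅
  x = 9: [0↦9, 1↦5, 2↦8, 3↦7, 4↦2, 5↦4, 6↦2, 7↦7, 8↦8, 9↦5, 10↦9]  zeros at y ∈ ∅
  x = 10: [0↦10, 1↦7, 2↦0, 3↦0, 4↦7, 5↦10, 6↦9, 7↦4, 8↦6, 9↦4, 10↦9]  zeros at y ∈ {2, 3}
Collecting zeros: affine points = {(0, 0), (1, 1), (1, 5), (2, 4), (2, 8), (3, 9), (4, 6), (4, 7), (10, 2), (10, 3)}.
Total count |C(F_11)_aff| = 10.


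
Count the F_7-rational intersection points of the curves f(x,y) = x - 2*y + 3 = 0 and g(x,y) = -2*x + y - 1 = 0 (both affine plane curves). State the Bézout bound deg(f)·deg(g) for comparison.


Common zeros: {(5, 4)}; count = 1; Bézout bound = 1.

deg(f) = 1, deg(g) = 1, so Bézout bound = 1.
Scan x ∈ F_7. For each x, list the y ∈ F_7 with f(x, y) ≡ 0 and those with g(x, y) ≡ 0 (mod 7); the common zeros in that column are the intersection.
  x = 0: f ≡ 0 at y ∈ {5}; g ≡ 0 at y ∈ {1}; common: ∅.
  x = 1: f ≡ 0 at y ∈ {2}; g ≡ 0 at y ∈ {3}; common: ∅.
  x = 2: f ≡ 0 at y ∈ {6}; g ≡ 0 at y ∈ {5}; common: ∅.
  x = 3: f ≡ 0 at y ∈ {3}; g ≡ 0 at y ∈ {0}; common: ∅.
  x = 4: f ≡ 0 at y ∈ {0}; g ≡ 0 at y ∈ {2}; common: ∅.
  x = 5: f ≡ 0 at y ∈ {4}; g ≡ 0 at y ∈ {4}; common: {4}.
  x = 6: f ≡ 0 at y ∈ {1}; g ≡ 0 at y ∈ {6}; common: ∅.
Collecting: common zeros = {(5, 4)}, so the count is 1.
Comparison with the Bézout bound: 1 ≤ 1 = deg(f)·deg(g), as expected for curves with no common component (the bound is attained).


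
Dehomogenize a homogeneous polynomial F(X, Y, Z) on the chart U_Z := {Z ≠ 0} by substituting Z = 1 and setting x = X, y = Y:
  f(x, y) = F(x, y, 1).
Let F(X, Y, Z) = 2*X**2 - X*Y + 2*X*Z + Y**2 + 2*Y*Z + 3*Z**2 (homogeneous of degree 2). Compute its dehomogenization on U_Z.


f(x, y) = 2*x**2 - x*y + 2*x + y**2 + 2*y + 3

On U_Z we set Z = 1. Each monomial c·X^i·Y^j·Z^k in F becomes c·x^i·y^j·1^k = c·x^i·y^j.
Substituting Z = 1: F(X, Y, 1) = 2*x**2 - x*y + 2*x + y**2 + 2*y + 3.
Note: deg(f) ≤ deg(F) = 2; strict inequality happens when F is divisible by Z (lost terms).


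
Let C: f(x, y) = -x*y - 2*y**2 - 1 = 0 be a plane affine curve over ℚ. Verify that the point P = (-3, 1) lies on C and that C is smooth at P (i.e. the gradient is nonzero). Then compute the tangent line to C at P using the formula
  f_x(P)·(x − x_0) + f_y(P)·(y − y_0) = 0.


Tangent line at P: -x - y - 2 = 0.

Step 1: f(-3, 1) = 0, so P lies on C.
Step 2: partial derivatives
  f_x(x, y) = -y, f_y(x, y) = -x - 4*y.
  f_x(P) = -1, f_y(P) = -1 (gradient nonzero, so P is smooth).
Step 3: tangent line at P: -1·(x − -3) + -1·(y − 1) = 0.
Expanding: -x - y - 2 = 0.


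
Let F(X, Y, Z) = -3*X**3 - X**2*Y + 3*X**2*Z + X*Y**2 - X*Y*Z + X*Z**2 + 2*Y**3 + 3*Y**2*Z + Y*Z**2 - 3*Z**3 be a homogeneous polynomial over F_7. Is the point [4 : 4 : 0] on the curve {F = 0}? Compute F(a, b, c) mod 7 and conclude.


F(4,4,0) ≡ 6 (mod 7); P is NOT on the curve.

Evaluate F(4, 4, 0) term-by-term (mod 7).
  -3*X**3 ↦ -3·64·1·1 = -192
  -X**2*Y ↦ -1·16·4·1 = -64
  3*X**2*Z ↦ 3·16·1·0 = 0
  X*Y**2 ↦ 1·4·16·1 = 64
  -X*Y*Z ↦ -1·4·4·0 = 0
  X*Z**2 ↦ 1·4·1·0 = 0
  2*Y**3 ↦ 2·1·64·1 = 128
  3*Y**2*Z ↦ 3·1·16·0 = 0
  Y*Z**2 ↦ 1·1·4·0 = 0
  -3*Z**3 ↦ -3·1·1·0 = 0
Sum: F(4, 4, 0) = (-192) + (-64) + (0) + (64) + (0) + (0) + (128) + (0) + (0) + (0) = -64.
Reducing mod 7: -64 ≡ 6 (mod 7).
Since F(a, b, c) ≡ 6 ≠ 0 (mod 7), P does NOT lie on the curve.


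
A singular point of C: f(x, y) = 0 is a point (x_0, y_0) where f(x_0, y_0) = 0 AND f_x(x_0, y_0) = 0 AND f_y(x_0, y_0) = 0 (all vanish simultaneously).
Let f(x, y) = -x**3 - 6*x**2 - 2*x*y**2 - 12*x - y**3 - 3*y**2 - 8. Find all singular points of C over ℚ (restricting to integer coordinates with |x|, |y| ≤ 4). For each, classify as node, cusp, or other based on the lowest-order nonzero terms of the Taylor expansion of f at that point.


Singular points: {(-2, 0)}; classification: cusp.

Compute partial derivatives:
  f_x = -3*x**2 - 12*x - 2*y**2 - 12.
  f_y = -4*x*y - 3*y**2 - 6*y.
Scan x_0 ∈ {−4, ..., 4}. For each x_0, f_y(x_0, y) is a polynomial in y; find its integer roots y ∈ {−4, ..., 4}, then test f_x and f at those candidates.
  x = -4: f_y(-4, y) = -3*y**2 + 10*y; vanishes at y ∈ {0}. (-4, 0): f_x = -12 ≠ 0.
  x = -3: f_y(-3, y) = -3*y**2 + 6*y; vanishes at y ∈ {0, 2}. (-3, 0): f_x = -3 ≠ 0; (-3, 2): f_x = -11 ≠ 0.
  x = -2: f_y(-2, y) = -3*y**2 + 2*y; vanishes at y ∈ {0}. (-2, 0): f_x = 0, f = 0 — SINGULAR.
  x = -1: f_y(-1, y) = -3*y**2 - 2*y; vanishes at y ∈ {0}. (-1, 0): f_x = -3 ≠ 0.
  x = 0: f_y(0, y) = -3*y**2 - 6*y; vanishes at y ∈ {-2, 0}. (0, -2): f_x = -20 ≠ 0; (0, 0): f_x = -12 ≠ 0.
  x = 1: f_y(1, y) = -3*y**2 - 10*y; vanishes at y ∈ {0}. (1, 0): f_x = -27 ≠ 0.
  x = 2: f_y(2, y) = -3*y**2 - 14*y; vanishes at y ∈ {0}. (2, 0): f_x = -48 ≠ 0.
  x = 3: f_y(3, y) = -3*y**2 - 18*y; vanishes at y ∈ {0}. (3, 0): f_x = -75 ≠ 0.
  x = 4: f_y(4, y) = -3*y**2 - 22*y; vanishes at y ∈ {0}. (4, 0): f_x = -108 ≠ 0.
Only singular point on the grid: (-2, 0).
Classify: substitute x = -2 + u, y = 0 + v and expand: f = -u**3 - 2*u*v**2 - v**3 + v**2.
No constant or linear terms (consistent with a singular point). Quadratic part: v**2. Cubic part: -u**3 - 2*u*v**2 - v**3.
The quadratic part v**2 is a perfect square, so there is a single (double) tangent line v = 0, i.e. y = 0. Restricting the cubic part to that line (v = 0) leaves -u**3 ≠ 0, so f is not divisible by v and the branch is v² ≈ u**3 to lowest order — this is a cusp.
Classification: cusp.


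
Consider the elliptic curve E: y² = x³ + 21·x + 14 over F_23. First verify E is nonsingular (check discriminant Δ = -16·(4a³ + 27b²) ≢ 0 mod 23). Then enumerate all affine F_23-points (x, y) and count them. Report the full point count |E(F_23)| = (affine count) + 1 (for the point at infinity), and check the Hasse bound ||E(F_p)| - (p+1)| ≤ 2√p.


Affine points = {(1, 6), (1, 17), (2, 8), (2, 15), (3, 9), (3, 14), (4, 1), (4, 22), (8, 2), (8, 21), (9, 9), (9, 14), (11, 9), (11, 14), (12, 4), (12, 19), (13, 0), (14, 4), (14, 19), (15, 1), (15, 22), (19, 2), (19, 21), (20, 4), (20, 19)}; affine count = 25; |E(F_23)| = 26.

Discriminant check: Δ ∝ 4a³ + 27b² = 4·21³ + 27·14² = 4·9261 + 27·196 ≡ 16 (mod 23). Nonzero ⇒ E is nonsingular.
For each x ∈ F_23, compute rhs = x³ + 21·x + 14 mod 23, then count y ∈ F_23 with y² ≡ rhs.
  x = 0: rhs = 14, matching y values: none (0 points).
  x = 1: rhs = 13, matching y values: 6, 17 (2 points).
  x = 2: rhs = 18, matching y values: 8, 15 (2 points).
  x = 3: rhs = 12, matching y values: 9, 14 (2 points).
  x = 4: rhs = 1, matching y values: 1, 22 (2 points).
  x = 5: rhs = 14, matching y values: none (0 points).
  x = 6: rhs = 11, matching y values: none (0 points).
  x = 7: rhs = 21, matching y values: none (0 points).
  x = 8: rhs = 4, matching y values: 2, 21 (2 points).
  x = 9: rhs = 12, matching y values: 9, 14 (2 points).
  x = 10: rhs = 5, matching y values: none (0 points).
  x = 11: rhs = 12, matching y values: 9, 14 (2 points).
  x = 12: rhs = 16, matching y values: 4, 19 (2 points).
  x = 13: rhs = 0, matching y values: 0 (1 points).
  x = 14: rhs = 16, matching y values: 4, 19 (2 points).
  x = 15: rhs = 1, matching y values: 1, 22 (2 points).
  x = 16: rhs = 7, matching y values: none (0 points).
  x = 17: rhs = 17, matching y values: none (0 points).
  x = 18: rhs = 14, matching y values: none (0 points).
  x = 19: rhs = 4, matching y values: 2, 21 (2 points).
  x = 20: rhs = 16, matching y values: 4, 19 (2 points).
  x = 21: rhs = 10, matching y values: none (0 points).
  x = 22: rhs = 15, matching y values: none (0 points).
Total affine count: 25.
Full point count |E(F_23)| = 25 + 1 = 26.
Hasse bound: |26 − (23+1)| = |2| = 2 ≤ 2√23 ≈ 9.5917 ✓.


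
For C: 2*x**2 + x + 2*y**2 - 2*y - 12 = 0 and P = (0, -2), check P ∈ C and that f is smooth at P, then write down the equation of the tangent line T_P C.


Tangent line at P: x - 10*y - 20 = 0.

Step 1: f(0, -2) = 0, so P lies on C.
Step 2: partial derivatives
  f_x(x, y) = 4*x + 1, f_y(x, y) = 4*y - 2.
  f_x(P) = 1, f_y(P) = -10 (gradient nonzero, so P is smooth).
Step 3: tangent line at P: 1·(x − 0) + -10·(y − -2) = 0.
Expanding: x - 10*y - 20 = 0.


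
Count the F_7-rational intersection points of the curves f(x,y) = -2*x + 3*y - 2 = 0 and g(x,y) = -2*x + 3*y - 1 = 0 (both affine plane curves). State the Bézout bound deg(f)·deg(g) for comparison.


Common zeros: ∅; count = 0; Bézout bound = 1.

deg(f) = 1, deg(g) = 1, so Bézout bound = 1.
Scan x ∈ F_7. For each x, list the y ∈ F_7 with f(x, y) ≡ 0 and those with g(x, y) ≡ 0 (mod 7); the common zeros in that column are the intersection.
  x = 0: f ≡ 0 at y ∈ {3}; g ≡ 0 at y ∈ {5}; common: ∅.
  x = 1: f ≡ 0 at y ∈ {6}; g ≡ 0 at y ∈ {1}; common: ∅.
  x = 2: f ≡ 0 at y ∈ {2}; g ≡ 0 at y ∈ {4}; common: ∅.
  x = 3: f ≡ 0 at y ∈ {5}; g ≡ 0 at y ∈ {0}; common: ∅.
  x = 4: f ≡ 0 at y ∈ {1}; g ≡ 0 at y ∈ {3}; common: ∅.
  x = 5: f ≡ 0 at y ∈ {4}; g ≡ 0 at y ∈ {6}; common: ∅.
  x = 6: f ≡ 0 at y ∈ {0}; g ≡ 0 at y ∈ {2}; common: ∅.
Collecting: common zeros = ∅, so the count is 0.
Comparison with the Bézout bound: 0 ≤ 1 = deg(f)·deg(g), as expected for curves with no common component (the affine F_7-count falls short of the bound because intersections may lie at infinity, over extension fields, or carry multiplicity).


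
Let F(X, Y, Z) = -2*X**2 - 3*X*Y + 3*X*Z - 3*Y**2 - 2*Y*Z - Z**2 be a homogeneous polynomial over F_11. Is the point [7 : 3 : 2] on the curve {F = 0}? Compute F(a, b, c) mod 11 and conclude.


F(7,3,2) ≡ 3 (mod 11); P is NOT on the curve.

Evaluate F(7, 3, 2) term-by-term (mod 11).
  -2*X**2 ↦ -2·49·1·1 = -98
  -3*X*Y ↦ -3·7·3·1 = -63
  3*X*Z ↦ 3·7·1·2 = 42
  -3*Y**2 ↦ -3·1·9·1 = -27
  -2*Y*Z ↦ -2·1·3·2 = -12
  -Z**2 ↦ -1·1·1·4 = -4
Sum: F(7, 3, 2) = (-98) + (-63) + (42) + (-27) + (-12) + (-4) = -162.
Reducing mod 11: -162 ≡ 3 (mod 11).
Since F(a, b, c) ≡ 3 ≠ 0 (mod 11), P does NOT lie on the curve.


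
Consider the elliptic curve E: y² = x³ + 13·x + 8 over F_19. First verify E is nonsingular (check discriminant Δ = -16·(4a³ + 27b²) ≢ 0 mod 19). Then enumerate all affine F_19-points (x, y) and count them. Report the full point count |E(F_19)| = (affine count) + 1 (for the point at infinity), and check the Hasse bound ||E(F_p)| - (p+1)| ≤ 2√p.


Affine points = {(2, 2), (2, 17), (3, 6), (3, 13), (6, 6), (6, 13), (7, 9), (7, 10), (8, 4), (8, 15), (10, 6), (10, 13), (11, 0), (12, 7), (12, 12), (15, 5), (15, 14)}; affine count = 17; |E(F_19)| = 18.

Discriminant check: Δ ∝ 4a³ + 27b² = 4·13³ + 27·8² = 4·2197 + 27·64 ≡ 9 (mod 19). Nonzero ⇒ E is nonsingular.
For each x ∈ F_19, compute rhs = x³ + 13·x + 8 mod 19, then count y ∈ F_19 with y² ≡ rhs.
  x = 0: rhs = 8, matching y values: none (0 points).
  x = 1: rhs = 3, matching y values: none (0 points).
  x = 2: rhs = 4, matching y values: 2, 17 (2 points).
  x = 3: rhs = 17, matching y values: 6, 13 (2 points).
  x = 4: rhs = 10, matching y values: none (0 points).
  x = 5: rhs = 8, matching y values: none (0 points).
  x = 6: rhs = 17, matching y values: 6, 13 (2 points).
  x = 7: rhs = 5, matching y values: 9, 10 (2 points).
  x = 8: rhs = 16, matching y values: 4, 15 (2 points).
  x = 9: rhs = 18, matching y values: none (0 points).
  x = 10: rhs = 17, matching y values: 6, 13 (2 points).
  x = 11: rhs = 0, matching y values: 0 (1 points).
  x = 12: rhs = 11, matching y values: 7, 12 (2 points).
  x = 13: rhs = 18, matching y values: none (0 points).
  x = 14: rhs = 8, matching y values: none (0 points).
  x = 15: rhs = 6, matching y values: 5, 14 (2 points).
  x = 16: rhs = 18, matching y values: none (0 points).
  x = 17: rhs = 12, matching y values: none (0 points).
  x = 18: rhs = 13, matching y values: none (0 points).
Total affine count: 17.
Full point count |E(F_19)| = 17 + 1 = 18.
Hasse bound: |18 − (19+1)| = |-2| = 2 ≤ 2√19 ≈ 8.7178 ✓.


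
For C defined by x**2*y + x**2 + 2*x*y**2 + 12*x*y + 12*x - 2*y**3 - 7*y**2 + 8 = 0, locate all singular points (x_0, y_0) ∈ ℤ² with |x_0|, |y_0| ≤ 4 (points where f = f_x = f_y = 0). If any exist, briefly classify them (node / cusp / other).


Singular points: {(-2, -2)}; classification: node.

Compute partial derivatives:
  f_x = 2*x*y + 2*x + 2*y**2 + 12*y + 12.
  f_y = x**2 + 4*x*y + 12*x - 6*y**2 - 14*y.
Scan x_0 ∈ {−4, ..., 4}. For each x_0, f_y(x_0, y) is a polynomial in y; find its integer roots y ∈ {−4, ..., 4}, then test f_x and f at those candidates.
  x = -4: f_y(-4, y) = -6*y**2 - 30*y - 32; no integer root y with |y| ≤ 4.
  x = -3: f_y(-3, y) = -6*y**2 - 26*y - 27; no integer root y with |y| ≤ 4.
  x = -2: f_y(-2, y) = -6*y**2 - 22*y - 20; vanishes at y ∈ {-2}. (-2, -2): f_x = 0, f = 0 — SINGULAR.
  x = -1: f_y(-1, y) = -6*y**2 - 18*y - 11; no integer root y with |y| ≤ 4.
  x = 0: f_y(0, y) = -6*y**2 - 14*y; vanishes at y ∈ {0}. (0, 0): f_x = 12 ≠ 0.
  x = 1: f_y(1, y) = -6*y**2 - 10*y + 13; no integer root y with |y| ≤ 4.
  x = 2: f_y(2, y) = -6*y**2 - 6*y + 28; no integer root y with |y| ≤ 4.
  x = 3: f_y(3, y) = -6*y**2 - 2*y + 45; no integer root y with |y| ≤ 4.
  x = 4: f_y(4, y) = -6*y**2 + 2*y + 64; no integer root y with |y| ≤ 4.
Only singular point on the grid: (-2, -2).
Classify: substitute x = -2 + u, y = -2 + v and expand: f = u**2*v - u**2 + 2*u*v**2 - 2*v**3 + v**2.
No constant or linear terms (consistent with a singular point). Quadratic part: -u**2 + v**2. Cubic part: u**2*v + 2*u*v**2 - 2*v**3.
The quadratic part v**2 - u**2 = (v − u)(v + u) splits into two distinct linear factors, so there are two distinct tangent lines y − -2 = ±(x − -2) — this is a node (ordinary double point).
Classification: node.


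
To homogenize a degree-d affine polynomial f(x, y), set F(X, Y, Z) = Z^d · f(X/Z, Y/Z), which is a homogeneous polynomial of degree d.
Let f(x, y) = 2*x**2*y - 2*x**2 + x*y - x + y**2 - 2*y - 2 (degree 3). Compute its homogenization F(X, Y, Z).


F(X, Y, Z) = 2*X**2*Y - 2*X**2*Z + X*Y*Z - X*Z**2 + Y**2*Z - 2*Y*Z**2 - 2*Z**3

deg(f) = 3.
Substitute x = X/Z, y = Y/Z into f, then multiply by Z^3.
  monomial 2·x^2·y^1 ↦ 2·X^2·Y^1·Z^0.
  monomial -2·x^2·y^0 ↦ -2·X^2·Y^0·Z^1.
  monomial 1·x^1·y^1 ↦ 1·X^1·Y^1·Z^1.
  monomial -1·x^1·y^0 ↦ -1·X^1·Y^0·Z^2.
  monomial 1·x^0·y^2 ↦ 1·X^0·Y^2·Z^1.
  monomial -2·x^0·y^1 ↦ -2·X^0·Y^1·Z^2.
  monomial -2·x^0·y^0 ↦ -2·X^0·Y^0·Z^3.
Collecting: F(X, Y, Z) = 2*X**2*Y - 2*X**2*Z + X*Y*Z - X*Z**2 + Y**2*Z - 2*Y*Z**2 - 2*Z**3.


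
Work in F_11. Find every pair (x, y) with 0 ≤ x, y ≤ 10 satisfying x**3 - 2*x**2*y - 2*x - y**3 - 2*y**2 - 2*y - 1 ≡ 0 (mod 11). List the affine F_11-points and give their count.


Affine F_11-points: {(0, 10), (2, 2), (3, 7), (4, 0), (4, 10), (5, 10), (7, 9), (8, 0), (8, 4), (8, 5), (10, 0)}; count = 11.

For each of the 121 pairs (x, y) ∈ F_11², evaluate f(x, y) mod 11. Record the zeros.
  x = 0: [0↦10, 1↦5, 2↦1, 3↦3, 4↦5, 5↦1, 6↦7, 7↦6, 8↦3, 9↦3, 10↦0]  zeros at y ∈ {10}
  x = 1: [0↦9, 1↦2, 2↦7, 3↦7, 4↦7, 5↦1, 6↦5, 7↦2, 8↦8, 9↦6, 10↦1]  zeros at y ∈ ∅
  x = 2: [0↦3, 1↦1, 2↦0, 3↦5, 4↦10, 5↦9, 6↦7, 7↦9, 8↦9, 9↦1, 10↦1]  zeros at y ∈ {2}
  x = 3: [0↦9, 1↦8, 2↦8, 3↦3, 4↦9, 5↦9, 6↦8, 7↦0, 8↦1, 9↦5, 10↦6]  zeros at y ∈ {7}
  x = 4: [0↦0, 1↦7, 2↦4, 3↦7, 4↦10, 5↦7, 6↦3, 7↦3, 8↦1, 9↦2, 10↦0]  zeros at y ∈ {0, 10}
  x = 5: [0↦4, 1↦4, 2↦5, 3↦1, 4↦8, 5↦9, 6↦9, 7↦2, 8↦4, 9↦9, 10↦0]  zeros at y ∈ {10}
  x = 6: [0↦5, 1↦5, 2↦6, 3↦2, 4↦9, 5↦10, 6↦10, 7↦3, 8↦5, 9↦10, 10↦1]  zeros at y ∈ ∅
  x = 7: [0↦9, 1↦5, 2↦2, 3↦5, 4↦8, 5↦5, 6↦1, 7↦1, 8↦10, 9↦0, 10↦9]  zeros at y ∈ {9}
  x = 8: [0↦0, 1↦10, 2↦10, 3↦5, 4↦0, 5↦0, 6↦10, 7↦2, 8↦3, 9↦7, 10↦8]  zeros at y ∈ {0, 4, 5}
  x = 9: [0↦6, 1↦4, 2↦3, 3↦8, 4↦2, 5↦1, 6↦10, 7↦1, 8↦1, 9↦4, 10↦4]  zeros at y ∈ ∅
  x = 10: [0↦0, 1↦4, 2↦9, 3↦9, 4↦9, 5↦3, 6↦7, 7↦4, 8↦10, 9↦8, 10↦3]  zeros at y ∈ {0}
Collecting zeros: affine points = {(0, 10), (2, 2), (3, 7), (4, 0), (4, 10), (5, 10), (7, 9), (8, 0), (8, 4), (8, 5), (10, 0)}.
Total count |C(F_11)_aff| = 11.


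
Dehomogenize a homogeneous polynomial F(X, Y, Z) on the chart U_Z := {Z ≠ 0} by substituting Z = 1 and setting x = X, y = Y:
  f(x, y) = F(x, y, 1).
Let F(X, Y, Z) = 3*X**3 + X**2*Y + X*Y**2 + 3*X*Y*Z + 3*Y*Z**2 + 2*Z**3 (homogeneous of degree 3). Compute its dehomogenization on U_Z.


f(x, y) = 3*x**3 + x**2*y + x*y**2 + 3*x*y + 3*y + 2

On U_Z we set Z = 1. Each monomial c·X^i·Y^j·Z^k in F becomes c·x^i·y^j·1^k = c·x^i·y^j.
Substituting Z = 1: F(X, Y, 1) = 3*x**3 + x**2*y + x*y**2 + 3*x*y + 3*y + 2.
Note: deg(f) ≤ deg(F) = 3; strict inequality happens when F is divisible by Z (lost terms).


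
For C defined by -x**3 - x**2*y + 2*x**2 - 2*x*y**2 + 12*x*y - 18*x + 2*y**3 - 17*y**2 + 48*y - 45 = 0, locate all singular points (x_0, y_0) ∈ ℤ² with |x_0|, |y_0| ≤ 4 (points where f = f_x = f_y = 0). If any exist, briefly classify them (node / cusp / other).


Singular points: {(0, 3)}; classification: node.

Compute partial derivatives:
  f_x = -3*x**2 - 2*x*y + 4*x - 2*y**2 + 12*y - 18.
  f_y = -x**2 - 4*x*y + 12*x + 6*y**2 - 34*y + 48.
Scan x_0 ∈ {−4, ..., 4}. For each x_0, f_y(x_0, y) is a polynomial in y; find its integer roots y ∈ {−4, ..., 4}, then test f_x and f at those candidates.
  x = -4: f_y(-4, y) = 6*y**2 - 18*y - 16; no integer root y with |y| ≤ 4.
  x = -3: f_y(-3, y) = 6*y**2 - 22*y + 3; no integer root y with |y| ≤ 4.
  x = -2: f_y(-2, y) = 6*y**2 - 26*y + 20; vanishes at y ∈ {1}. (-2, 1): f_x = -24 ≠ 0.
  x = -1: f_y(-1, y) = 6*y**2 - 30*y + 35; no integer root y with |y| ≤ 4.
  x = 0: f_y(0, y) = 6*y**2 - 34*y + 48; vanishes at y ∈ {3}. (0, 3): f_x = 0, f = 0 — SINGULAR.
  x = 1: f_y(1, y) = 6*y**2 - 38*y + 59; no integer root y with |y| ≤ 4.
  x = 2: f_y(2, y) = 6*y**2 - 42*y + 68; no integer root y with |y| ≤ 4.
  x = 3: f_y(3, y) = 6*y**2 - 46*y + 75; no integer root y with |y| ≤ 4.
  x = 4: f_y(4, y) = 6*y**2 - 50*y + 80; no integer root y with |y| ≤ 4.
Only singular point on the grid: (0, 3).
Classify: substitute x = 0 + u, y = 3 + v and expand: f = -u**3 - u**2*v - u**2 - 2*u*v**2 + 2*v**3 + v**2.
No constant or linear terms (consistent with a singular point). Quadratic part: -u**2 + v**2. Cubic part: -u**3 - u**2*v - 2*u*v**2 + 2*v**3.
The quadratic part v**2 - u**2 = (v − u)(v + u) splits into two distinct linear factors, so there are two distinct tangent lines y − 3 = ±(x − 0) — this is a node (ordinary double point).
Classification: node.
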